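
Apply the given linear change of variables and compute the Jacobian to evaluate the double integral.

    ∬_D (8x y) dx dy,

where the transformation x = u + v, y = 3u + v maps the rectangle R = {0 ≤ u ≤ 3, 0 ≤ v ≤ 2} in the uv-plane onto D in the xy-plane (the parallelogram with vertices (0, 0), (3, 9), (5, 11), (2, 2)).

Compute the Jacobian determinant of (x, y) with respect to (u, v):

    ∂(x,y)/∂(u,v) = | 1  1 | = (1)(1) - (1)(3) = -2.
                   | 3  1 |

Its absolute value is |J| = 2 (the area scaling factor).

Substituting x = u + v, y = 3u + v into the integrand,

    8x y → 24u^2 + 32u v + 8v^2,

so the integral becomes

    ∬_R (24u^2 + 32u v + 8v^2) · |J| du dv = ∫_0^3 ∫_0^2 (48u^2 + 64u v + 16v^2) dv du.

Inner (v): 96u^2 + 128u + 128/3.
Outer (u): 1568.

Therefore ∬_D (8x y) dx dy = 1568.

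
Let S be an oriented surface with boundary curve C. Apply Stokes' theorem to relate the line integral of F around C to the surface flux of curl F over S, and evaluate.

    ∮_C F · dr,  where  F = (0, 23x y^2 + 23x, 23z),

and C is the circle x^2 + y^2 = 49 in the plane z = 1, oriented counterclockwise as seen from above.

Let S be the flat disk x^2 + y^2 ≤ 49 in the plane z = 1, with upward unit normal n̂ = ẑ. By Stokes' theorem,

    ∮_C F · dr = ∬_S (∇ × F) · n̂ dS = ∬_D (curl F)_z dA,

where D is the disk x^2 + y^2 ≤ 49.

Compute the curl of F = (0, 23x y^2 + 23x, 23z):
    (∇ × F)_x = ∂F_z/∂y - ∂F_y/∂z = 0,
    (∇ × F)_y = ∂F_x/∂z - ∂F_z/∂x = 0,
    (∇ × F)_z = ∂F_y/∂x - ∂F_x/∂y = 23y^2 + 23.

On z = 1, (curl F)_z = 23y^2 + 23.

Convert to polar (x = r cos θ, y = r sin θ, dA = r dr dθ); the integrand becomes 23r^2sin(θ)^2 + 23, so

    ∬_D (curl F)_z dA = ∫_0^{2π} ∫_0^{7} (23r^2sin(θ)^2 + 23) · r dr dθ.

Inner (r from 0 to 7): 55223sin(θ)^2/4 + 1127/2.
Outer (θ from 0 to 2π): 59731π/4.

Therefore ∮_C F · dr = 59731π/4.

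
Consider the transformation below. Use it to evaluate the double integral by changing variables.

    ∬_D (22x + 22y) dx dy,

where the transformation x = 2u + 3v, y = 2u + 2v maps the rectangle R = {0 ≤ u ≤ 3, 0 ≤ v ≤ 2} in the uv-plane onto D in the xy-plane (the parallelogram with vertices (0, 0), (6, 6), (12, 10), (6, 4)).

Compute the Jacobian determinant of (x, y) with respect to (u, v):

    ∂(x,y)/∂(u,v) = | 2  3 | = (2)(2) - (3)(2) = -2.
                   | 2  2 |

Its absolute value is |J| = 2 (the area scaling factor).

Substituting x = 2u + 3v, y = 2u + 2v into the integrand,

    22x + 22y → 88u + 110v,

so the integral becomes

    ∬_R (88u + 110v) · |J| du dv = ∫_0^3 ∫_0^2 (176u + 220v) dv du.

Inner (v): 352u + 440.
Outer (u): 2904.

Therefore ∬_D (22x + 22y) dx dy = 2904.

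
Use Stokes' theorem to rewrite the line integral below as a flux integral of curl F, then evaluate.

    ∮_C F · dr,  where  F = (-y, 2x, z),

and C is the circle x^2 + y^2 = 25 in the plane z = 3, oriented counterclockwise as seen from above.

Let S be the flat disk x^2 + y^2 ≤ 25 in the plane z = 3, with upward unit normal n̂ = ẑ. By Stokes' theorem,

    ∮_C F · dr = ∬_S (∇ × F) · n̂ dS = ∬_D (curl F)_z dA,

where D is the disk x^2 + y^2 ≤ 25.

Compute the curl of F = (-y, 2x, z):
    (∇ × F)_x = ∂F_z/∂y - ∂F_y/∂z = 0,
    (∇ × F)_y = ∂F_x/∂z - ∂F_z/∂x = 0,
    (∇ × F)_z = ∂F_y/∂x - ∂F_x/∂y = 3.

On z = 3, (curl F)_z = 3.

Convert to polar (x = r cos θ, y = r sin θ, dA = r dr dθ); the integrand becomes 3, so

    ∬_D (curl F)_z dA = ∫_0^{2π} ∫_0^{5} (3) · r dr dθ.

Inner (r from 0 to 5): 75/2.
Outer (θ from 0 to 2π): 75π.

Therefore ∮_C F · dr = 75π.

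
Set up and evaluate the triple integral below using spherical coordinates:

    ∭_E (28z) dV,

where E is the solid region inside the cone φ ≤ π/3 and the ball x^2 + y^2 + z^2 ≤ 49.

In spherical coordinates, x = ρ sin(φ) cos(θ), y = ρ sin(φ) sin(θ), z = ρ cos(φ), and dV = ρ^2 sin(φ) dρ dφ dθ.

The integrand becomes 28ρ cos(φ), so

    ∭_E (28z) dV = ∫_{0}^{2π} ∫_{0}^{π/3} ∫_{0}^{7} (28ρ cos(φ)) · ρ^2 sin(φ) dρ dφ dθ.

Inner (ρ): 16807sin(2φ)/2.
Middle (φ): 50421/8.
Outer (θ): 50421π/4.

Therefore the triple integral equals 50421π/4.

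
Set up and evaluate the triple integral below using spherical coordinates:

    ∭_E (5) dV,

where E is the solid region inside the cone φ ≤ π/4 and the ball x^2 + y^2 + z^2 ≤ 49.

In spherical coordinates, x = ρ sin(φ) cos(θ), y = ρ sin(φ) sin(θ), z = ρ cos(φ), and dV = ρ^2 sin(φ) dρ dφ dθ.

The integrand becomes 5, so

    ∭_E (5) dV = ∫_{0}^{2π} ∫_{0}^{π/4} ∫_{0}^{7} (5) · ρ^2 sin(φ) dρ dφ dθ.

Inner (ρ): 1715sin(φ)/3.
Middle (φ): 1715/3 - 1715sqrt(2)/6.
Outer (θ): 1715π (2 - sqrt(2))/3.

Therefore the triple integral equals 1715π (2 - sqrt(2))/3.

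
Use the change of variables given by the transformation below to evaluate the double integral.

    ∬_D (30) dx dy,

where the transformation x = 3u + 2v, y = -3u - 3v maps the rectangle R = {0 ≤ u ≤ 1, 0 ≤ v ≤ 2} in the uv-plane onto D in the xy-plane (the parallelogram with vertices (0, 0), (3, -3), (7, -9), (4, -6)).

Compute the Jacobian determinant of (x, y) with respect to (u, v):

    ∂(x,y)/∂(u,v) = | 3  2 | = (3)(-3) - (2)(-3) = -3.
                   | -3  -3 |

Its absolute value is |J| = 3 (the area scaling factor).

Substituting x = 3u + 2v, y = -3u - 3v into the integrand,

    30 → 30,

so the integral becomes

    ∬_R (30) · |J| du dv = ∫_0^1 ∫_0^2 (90) dv du.

Inner (v): 180.
Outer (u): 180.

Therefore ∬_D (30) dx dy = 180.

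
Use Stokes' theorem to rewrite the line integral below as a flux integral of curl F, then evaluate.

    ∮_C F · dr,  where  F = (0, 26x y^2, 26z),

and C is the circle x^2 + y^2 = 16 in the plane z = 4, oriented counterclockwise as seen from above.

Let S be the flat disk x^2 + y^2 ≤ 16 in the plane z = 4, with upward unit normal n̂ = ẑ. By Stokes' theorem,

    ∮_C F · dr = ∬_S (∇ × F) · n̂ dS = ∬_D (curl F)_z dA,

where D is the disk x^2 + y^2 ≤ 16.

Compute the curl of F = (0, 26x y^2, 26z):
    (∇ × F)_x = ∂F_z/∂y - ∂F_y/∂z = 0,
    (∇ × F)_y = ∂F_x/∂z - ∂F_z/∂x = 0,
    (∇ × F)_z = ∂F_y/∂x - ∂F_x/∂y = 26y^2.

On z = 4, (curl F)_z = 26y^2.

Convert to polar (x = r cos θ, y = r sin θ, dA = r dr dθ); the integrand becomes 26r^2sin(θ)^2, so

    ∬_D (curl F)_z dA = ∫_0^{2π} ∫_0^{4} (26r^2sin(θ)^2) · r dr dθ.

Inner (r from 0 to 4): 1664sin(θ)^2.
Outer (θ from 0 to 2π): 1664π.

Therefore ∮_C F · dr = 1664π.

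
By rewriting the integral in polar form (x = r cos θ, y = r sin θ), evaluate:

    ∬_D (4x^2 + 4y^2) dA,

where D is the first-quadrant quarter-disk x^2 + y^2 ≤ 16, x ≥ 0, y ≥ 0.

The region D is 0 ≤ r ≤ 4, 0 ≤ θ ≤ π/2 in polar coordinates, where x = r cos(θ), y = r sin(θ), and dA = r dr dθ.

Under the substitution, the integrand becomes 4r^2, so

    ∬_D (4x^2 + 4y^2) dA = ∫_{0}^{π/2} ∫_{0}^{4} (4r^2) · r dr dθ.

Inner integral (in r): ∫_{0}^{4} (4r^2) · r dr = 256.

Outer integral (in θ): ∫_{0}^{π/2} (256) dθ = 128π.

Therefore ∬_D (4x^2 + 4y^2) dA = 128π.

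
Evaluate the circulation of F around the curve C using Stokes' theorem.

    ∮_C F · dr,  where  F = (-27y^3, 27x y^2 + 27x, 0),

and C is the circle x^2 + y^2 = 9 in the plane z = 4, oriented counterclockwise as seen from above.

Let S be the flat disk x^2 + y^2 ≤ 9 in the plane z = 4, with upward unit normal n̂ = ẑ. By Stokes' theorem,

    ∮_C F · dr = ∬_S (∇ × F) · n̂ dS = ∬_D (curl F)_z dA,

where D is the disk x^2 + y^2 ≤ 9.

Compute the curl of F = (-27y^3, 27x y^2 + 27x, 0):
    (∇ × F)_x = ∂F_z/∂y - ∂F_y/∂z = 0,
    (∇ × F)_y = ∂F_x/∂z - ∂F_z/∂x = 0,
    (∇ × F)_z = ∂F_y/∂x - ∂F_x/∂y = 108y^2 + 27.

On z = 4, (curl F)_z = 108y^2 + 27.

Convert to polar (x = r cos θ, y = r sin θ, dA = r dr dθ); the integrand becomes 108r^2sin(θ)^2 + 27, so

    ∬_D (curl F)_z dA = ∫_0^{2π} ∫_0^{3} (108r^2sin(θ)^2 + 27) · r dr dθ.

Inner (r from 0 to 3): 2187sin(θ)^2 + 243/2.
Outer (θ from 0 to 2π): 2430π.

Therefore ∮_C F · dr = 2430π.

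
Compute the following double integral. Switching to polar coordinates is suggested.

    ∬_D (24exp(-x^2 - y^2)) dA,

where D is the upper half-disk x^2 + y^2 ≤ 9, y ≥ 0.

The region D is 0 ≤ r ≤ 3, 0 ≤ θ ≤ π in polar coordinates, where x = r cos(θ), y = r sin(θ), and dA = r dr dθ.

Under the substitution, the integrand becomes 24exp(-r^2), so

    ∬_D (24exp(-x^2 - y^2)) dA = ∫_{0}^{π} ∫_{0}^{3} (24exp(-r^2)) · r dr dθ.

Inner integral (in r): ∫_{0}^{3} (24exp(-r^2)) · r dr = 12 - 12exp(-9).

Outer integral (in θ): ∫_{0}^{π} (12 - 12exp(-9)) dθ = -12π exp(-9) + 12π.

Therefore ∬_D (24exp(-x^2 - y^2)) dA = -12π exp(-9) + 12π.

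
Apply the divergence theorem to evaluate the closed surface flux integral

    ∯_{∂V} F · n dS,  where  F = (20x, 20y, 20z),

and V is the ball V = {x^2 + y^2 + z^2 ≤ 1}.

By the divergence theorem,

    ∯_{∂V} F · n dS = ∭_V (∇ · F) dV.

Compute the divergence:
    ∇ · F = ∂F_x/∂x + ∂F_y/∂y + ∂F_z/∂z = 20 + 20 + 20 = 60.

In spherical coordinates, x = ρ sin(φ) cos(θ), y = ρ sin(φ) sin(θ), z = ρ cos(φ), dV = ρ^2 sin(φ) dρ dφ dθ, with 0 ≤ ρ ≤ 1, 0 ≤ φ ≤ π, 0 ≤ θ ≤ 2π.

The integrand, after substitution and multiplying by the volume element, becomes (60) · ρ^2 sin(φ), so

    ∭_V (∇·F) dV = ∫_0^{2π} ∫_0^{π} ∫_0^{1} (60) · ρ^2 sin(φ) dρ dφ dθ.

Inner (ρ from 0 to 1): 20sin(φ).
Middle (φ from 0 to π): 40.
Outer (θ from 0 to 2π): 80π.

Therefore ∯_{∂V} F · n dS = 80π.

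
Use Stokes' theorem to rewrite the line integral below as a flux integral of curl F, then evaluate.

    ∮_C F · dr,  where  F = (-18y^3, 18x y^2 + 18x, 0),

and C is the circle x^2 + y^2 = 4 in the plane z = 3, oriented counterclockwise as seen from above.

Let S be the flat disk x^2 + y^2 ≤ 4 in the plane z = 3, with upward unit normal n̂ = ẑ. By Stokes' theorem,

    ∮_C F · dr = ∬_S (∇ × F) · n̂ dS = ∬_D (curl F)_z dA,

where D is the disk x^2 + y^2 ≤ 4.

Compute the curl of F = (-18y^3, 18x y^2 + 18x, 0):
    (∇ × F)_x = ∂F_z/∂y - ∂F_y/∂z = 0,
    (∇ × F)_y = ∂F_x/∂z - ∂F_z/∂x = 0,
    (∇ × F)_z = ∂F_y/∂x - ∂F_x/∂y = 72y^2 + 18.

On z = 3, (curl F)_z = 72y^2 + 18.

Convert to polar (x = r cos θ, y = r sin θ, dA = r dr dθ); the integrand becomes 72r^2sin(θ)^2 + 18, so

    ∬_D (curl F)_z dA = ∫_0^{2π} ∫_0^{2} (72r^2sin(θ)^2 + 18) · r dr dθ.

Inner (r from 0 to 2): 288sin(θ)^2 + 36.
Outer (θ from 0 to 2π): 360π.

Therefore ∮_C F · dr = 360π.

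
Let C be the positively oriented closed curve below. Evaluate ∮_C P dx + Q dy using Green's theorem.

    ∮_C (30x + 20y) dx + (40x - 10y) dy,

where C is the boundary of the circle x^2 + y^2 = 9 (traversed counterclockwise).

Green's theorem converts the closed line integral into a double integral over the enclosed region D:

    ∮_C P dx + Q dy = ∬_D (∂Q/∂x - ∂P/∂y) dA.

Here P = 30x + 20y, Q = 40x - 10y, so

    ∂Q/∂x = 40,    ∂P/∂y = 20,
    ∂Q/∂x - ∂P/∂y = 20.

D is the region x^2 + y^2 ≤ 9. Evaluating the double integral:

In polar coordinates (x = r cos θ, y = r sin θ, dA = r dr dθ) the integrand becomes 20, so

    ∬_D (20) dA = ∫_0^{2π} ∫_0^{3} (20) · r dr dθ.

Inner (r from 0 to 3): 90.
Outer (θ from 0 to 2π): 180π.

Therefore ∮_C P dx + Q dy = 180π.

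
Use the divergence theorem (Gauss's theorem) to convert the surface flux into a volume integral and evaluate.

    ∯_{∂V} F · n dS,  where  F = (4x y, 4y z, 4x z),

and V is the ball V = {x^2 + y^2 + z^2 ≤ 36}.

By the divergence theorem,

    ∯_{∂V} F · n dS = ∭_V (∇ · F) dV.

Compute the divergence:
    ∇ · F = ∂F_x/∂x + ∂F_y/∂y + ∂F_z/∂z = 4y + 4z + 4x = 4x + 4y + 4z.

In spherical coordinates, x = ρ sin(φ) cos(θ), y = ρ sin(φ) sin(θ), z = ρ cos(φ), dV = ρ^2 sin(φ) dρ dφ dθ, with 0 ≤ ρ ≤ 6, 0 ≤ φ ≤ π, 0 ≤ θ ≤ 2π.

The integrand, after substitution and multiplying by the volume element, becomes (4ρ (sqrt(2)sin(φ)sin(θ + π/4) + cos(φ))) · ρ^2 sin(φ), so

    ∭_V (∇·F) dV = ∫_0^{2π} ∫_0^{π} ∫_0^{6} (4ρ (sqrt(2)sin(φ)sin(θ + π/4) + cos(φ))) · ρ^2 sin(φ) dρ dφ dθ.

Inner (ρ from 0 to 6): 1296(sqrt(2)sin(φ)sin(θ + π/4) + cos(φ))sin(φ).
Middle (φ from 0 to π): 648sqrt(2)π sin(θ + π/4).
Outer (θ from 0 to 2π): 0.

Therefore ∯_{∂V} F · n dS = 0.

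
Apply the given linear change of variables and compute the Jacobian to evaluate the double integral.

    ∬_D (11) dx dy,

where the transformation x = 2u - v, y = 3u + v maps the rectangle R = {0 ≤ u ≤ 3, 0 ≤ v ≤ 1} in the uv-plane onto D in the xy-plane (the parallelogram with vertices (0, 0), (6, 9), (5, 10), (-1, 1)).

Compute the Jacobian determinant of (x, y) with respect to (u, v):

    ∂(x,y)/∂(u,v) = | 2  -1 | = (2)(1) - (-1)(3) = 5.
                   | 3  1 |

Its absolute value is |J| = 5 (the area scaling factor).

Substituting x = 2u - v, y = 3u + v into the integrand,

    11 → 11,

so the integral becomes

    ∬_R (11) · |J| du dv = ∫_0^3 ∫_0^1 (55) dv du.

Inner (v): 55.
Outer (u): 165.

Therefore ∬_D (11) dx dy = 165.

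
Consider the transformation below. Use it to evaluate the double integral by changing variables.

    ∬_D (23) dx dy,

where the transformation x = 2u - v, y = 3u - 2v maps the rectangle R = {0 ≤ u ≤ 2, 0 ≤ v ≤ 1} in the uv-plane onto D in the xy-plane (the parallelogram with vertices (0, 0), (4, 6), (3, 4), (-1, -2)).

Compute the Jacobian determinant of (x, y) with respect to (u, v):

    ∂(x,y)/∂(u,v) = | 2  -1 | = (2)(-2) - (-1)(3) = -1.
                   | 3  -2 |

Its absolute value is |J| = 1 (the area scaling factor).

Substituting x = 2u - v, y = 3u - 2v into the integrand,

    23 → 23,

so the integral becomes

    ∬_R (23) · |J| du dv = ∫_0^2 ∫_0^1 (23) dv du.

Inner (v): 23.
Outer (u): 46.

Therefore ∬_D (23) dx dy = 46.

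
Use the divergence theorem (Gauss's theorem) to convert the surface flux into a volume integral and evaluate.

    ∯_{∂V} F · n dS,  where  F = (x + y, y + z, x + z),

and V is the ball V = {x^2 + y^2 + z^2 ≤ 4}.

By the divergence theorem,

    ∯_{∂V} F · n dS = ∭_V (∇ · F) dV.

Compute the divergence:
    ∇ · F = ∂F_x/∂x + ∂F_y/∂y + ∂F_z/∂z = 1 + 1 + 1 = 3.

In spherical coordinates, x = ρ sin(φ) cos(θ), y = ρ sin(φ) sin(θ), z = ρ cos(φ), dV = ρ^2 sin(φ) dρ dφ dθ, with 0 ≤ ρ ≤ 2, 0 ≤ φ ≤ π, 0 ≤ θ ≤ 2π.

The integrand, after substitution and multiplying by the volume element, becomes (3) · ρ^2 sin(φ), so

    ∭_V (∇·F) dV = ∫_0^{2π} ∫_0^{π} ∫_0^{2} (3) · ρ^2 sin(φ) dρ dφ dθ.

Inner (ρ from 0 to 2): 8sin(φ).
Middle (φ from 0 to π): 16.
Outer (θ from 0 to 2π): 32π.

Therefore ∯_{∂V} F · n dS = 32π.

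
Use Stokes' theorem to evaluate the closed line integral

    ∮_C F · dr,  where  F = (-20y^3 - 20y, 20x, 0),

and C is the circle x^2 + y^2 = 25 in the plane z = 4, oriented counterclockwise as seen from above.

Let S be the flat disk x^2 + y^2 ≤ 25 in the plane z = 4, with upward unit normal n̂ = ẑ. By Stokes' theorem,

    ∮_C F · dr = ∬_S (∇ × F) · n̂ dS = ∬_D (curl F)_z dA,

where D is the disk x^2 + y^2 ≤ 25.

Compute the curl of F = (-20y^3 - 20y, 20x, 0):
    (∇ × F)_x = ∂F_z/∂y - ∂F_y/∂z = 0,
    (∇ × F)_y = ∂F_x/∂z - ∂F_z/∂x = 0,
    (∇ × F)_z = ∂F_y/∂x - ∂F_x/∂y = 60y^2 + 40.

On z = 4, (curl F)_z = 60y^2 + 40.

Convert to polar (x = r cos θ, y = r sin θ, dA = r dr dθ); the integrand becomes 60r^2sin(θ)^2 + 40, so

    ∬_D (curl F)_z dA = ∫_0^{2π} ∫_0^{5} (60r^2sin(θ)^2 + 40) · r dr dθ.

Inner (r from 0 to 5): 9375sin(θ)^2 + 500.
Outer (θ from 0 to 2π): 10375π.

Therefore ∮_C F · dr = 10375π.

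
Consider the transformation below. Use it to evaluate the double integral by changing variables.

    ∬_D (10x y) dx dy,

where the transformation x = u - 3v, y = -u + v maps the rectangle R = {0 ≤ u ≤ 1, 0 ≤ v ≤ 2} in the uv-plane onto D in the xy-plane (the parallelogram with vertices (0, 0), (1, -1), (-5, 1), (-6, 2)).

Compute the Jacobian determinant of (x, y) with respect to (u, v):

    ∂(x,y)/∂(u,v) = | 1  -3 | = (1)(1) - (-3)(-1) = -2.
                   | -1  1 |

Its absolute value is |J| = 2 (the area scaling factor).

Substituting x = u - 3v, y = -u + v into the integrand,

    10x y → -10u^2 + 40u v - 30v^2,

so the integral becomes

    ∬_R (-10u^2 + 40u v - 30v^2) · |J| du dv = ∫_0^1 ∫_0^2 (-20u^2 + 80u v - 60v^2) dv du.

Inner (v): -40u^2 + 160u - 160.
Outer (u): -280/3.

Therefore ∬_D (10x y) dx dy = -280/3.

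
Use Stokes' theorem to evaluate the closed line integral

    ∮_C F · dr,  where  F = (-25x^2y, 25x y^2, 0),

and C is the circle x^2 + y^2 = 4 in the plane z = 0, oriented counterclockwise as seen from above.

Let S be the flat disk x^2 + y^2 ≤ 4 in the plane z = 0, with upward unit normal n̂ = ẑ. By Stokes' theorem,

    ∮_C F · dr = ∬_S (∇ × F) · n̂ dS = ∬_D (curl F)_z dA,

where D is the disk x^2 + y^2 ≤ 4.

Compute the curl of F = (-25x^2y, 25x y^2, 0):
    (∇ × F)_x = ∂F_z/∂y - ∂F_y/∂z = 0,
    (∇ × F)_y = ∂F_x/∂z - ∂F_z/∂x = 0,
    (∇ × F)_z = ∂F_y/∂x - ∂F_x/∂y = 25x^2 + 25y^2.

On z = 0, (curl F)_z = 25x^2 + 25y^2.

Convert to polar (x = r cos θ, y = r sin θ, dA = r dr dθ); the integrand becomes 25r^2, so

    ∬_D (curl F)_z dA = ∫_0^{2π} ∫_0^{2} (25r^2) · r dr dθ.

Inner (r from 0 to 2): 100.
Outer (θ from 0 to 2π): 200π.

Therefore ∮_C F · dr = 200π.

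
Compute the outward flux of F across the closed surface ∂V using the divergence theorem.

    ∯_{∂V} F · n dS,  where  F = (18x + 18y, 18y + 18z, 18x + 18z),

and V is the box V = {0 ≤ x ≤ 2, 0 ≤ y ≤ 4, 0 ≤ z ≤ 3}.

By the divergence theorem,

    ∯_{∂V} F · n dS = ∭_V (∇ · F) dV.

Compute the divergence:
    ∇ · F = ∂F_x/∂x + ∂F_y/∂y + ∂F_z/∂z = 18 + 18 + 18 = 54.

V is a rectangular box, so dV = dx dy dz with 0 ≤ x ≤ 2, 0 ≤ y ≤ 4, 0 ≤ z ≤ 3.

Integrate (54) over V as an iterated integral:

    ∭_V (∇·F) dV = ∫_0^{2} ∫_0^{4} ∫_0^{3} (54) dz dy dx.

Inner (z from 0 to 3): 162.
Middle (y from 0 to 4): 648.
Outer (x from 0 to 2): 1296.

Therefore ∯_{∂V} F · n dS = 1296.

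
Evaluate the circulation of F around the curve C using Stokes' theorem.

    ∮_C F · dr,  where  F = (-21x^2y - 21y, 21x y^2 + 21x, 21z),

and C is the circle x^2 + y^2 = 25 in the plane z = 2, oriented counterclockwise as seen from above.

Let S be the flat disk x^2 + y^2 ≤ 25 in the plane z = 2, with upward unit normal n̂ = ẑ. By Stokes' theorem,

    ∮_C F · dr = ∬_S (∇ × F) · n̂ dS = ∬_D (curl F)_z dA,

where D is the disk x^2 + y^2 ≤ 25.

Compute the curl of F = (-21x^2y - 21y, 21x y^2 + 21x, 21z):
    (∇ × F)_x = ∂F_z/∂y - ∂F_y/∂z = 0,
    (∇ × F)_y = ∂F_x/∂z - ∂F_z/∂x = 0,
    (∇ × F)_z = ∂F_y/∂x - ∂F_x/∂y = 21x^2 + 21y^2 + 42.

On z = 2, (curl F)_z = 21x^2 + 21y^2 + 42.

Convert to polar (x = r cos θ, y = r sin θ, dA = r dr dθ); the integrand becomes 21r^2 + 42, so

    ∬_D (curl F)_z dA = ∫_0^{2π} ∫_0^{5} (21r^2 + 42) · r dr dθ.

Inner (r from 0 to 5): 15225/4.
Outer (θ from 0 to 2π): 15225π/2.

Therefore ∮_C F · dr = 15225π/2.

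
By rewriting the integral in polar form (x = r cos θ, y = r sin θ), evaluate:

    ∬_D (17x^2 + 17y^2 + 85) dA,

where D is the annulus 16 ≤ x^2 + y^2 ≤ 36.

The region D is 4 ≤ r ≤ 6, 0 ≤ θ ≤ 2π in polar coordinates, where x = r cos(θ), y = r sin(θ), and dA = r dr dθ.

Under the substitution, the integrand becomes 17r^2 + 85, so

    ∬_D (17x^2 + 17y^2 + 85) dA = ∫_{0}^{2π} ∫_{4}^{6} (17r^2 + 85) · r dr dθ.

Inner integral (in r): ∫_{4}^{6} (17r^2 + 85) · r dr = 5270.

Outer integral (in θ): ∫_{0}^{2π} (5270) dθ = 10540π.

Therefore ∬_D (17x^2 + 17y^2 + 85) dA = 10540π.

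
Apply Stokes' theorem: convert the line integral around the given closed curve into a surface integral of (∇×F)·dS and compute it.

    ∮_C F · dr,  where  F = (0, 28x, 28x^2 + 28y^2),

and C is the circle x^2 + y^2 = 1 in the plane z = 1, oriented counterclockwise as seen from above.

Let S be the flat disk x^2 + y^2 ≤ 1 in the plane z = 1, with upward unit normal n̂ = ẑ. By Stokes' theorem,

    ∮_C F · dr = ∬_S (∇ × F) · n̂ dS = ∬_D (curl F)_z dA,

where D is the disk x^2 + y^2 ≤ 1.

Compute the curl of F = (0, 28x, 28x^2 + 28y^2):
    (∇ × F)_x = ∂F_z/∂y - ∂F_y/∂z = 56y,
    (∇ × F)_y = ∂F_x/∂z - ∂F_z/∂x = -56x,
    (∇ × F)_z = ∂F_y/∂x - ∂F_x/∂y = 28.

On z = 1, (curl F)_z = 28.

Convert to polar (x = r cos θ, y = r sin θ, dA = r dr dθ); the integrand becomes 28, so

    ∬_D (curl F)_z dA = ∫_0^{2π} ∫_0^{1} (28) · r dr dθ.

Inner (r from 0 to 1): 14.
Outer (θ from 0 to 2π): 28π.

Therefore ∮_C F · dr = 28π.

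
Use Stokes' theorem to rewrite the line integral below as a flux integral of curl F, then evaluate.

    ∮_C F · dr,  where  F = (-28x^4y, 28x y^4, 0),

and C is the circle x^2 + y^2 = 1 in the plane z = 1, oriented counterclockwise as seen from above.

Let S be the flat disk x^2 + y^2 ≤ 1 in the plane z = 1, with upward unit normal n̂ = ẑ. By Stokes' theorem,

    ∮_C F · dr = ∬_S (∇ × F) · n̂ dS = ∬_D (curl F)_z dA,

where D is the disk x^2 + y^2 ≤ 1.

Compute the curl of F = (-28x^4y, 28x y^4, 0):
    (∇ × F)_x = ∂F_z/∂y - ∂F_y/∂z = 0,
    (∇ × F)_y = ∂F_x/∂z - ∂F_z/∂x = 0,
    (∇ × F)_z = ∂F_y/∂x - ∂F_x/∂y = 28x^4 + 28y^4.

On z = 1, (curl F)_z = 28x^4 + 28y^4.

Convert to polar (x = r cos θ, y = r sin θ, dA = r dr dθ); the integrand becomes 28r^4(sin(θ)^4 + cos(θ)^4), so

    ∬_D (curl F)_z dA = ∫_0^{2π} ∫_0^{1} (28r^4(sin(θ)^4 + cos(θ)^4)) · r dr dθ.

Inner (r from 0 to 1): 14sin(θ)^4/3 + 14cos(θ)^4/3.
Outer (θ from 0 to 2π): 7π.

Therefore ∮_C F · dr = 7π.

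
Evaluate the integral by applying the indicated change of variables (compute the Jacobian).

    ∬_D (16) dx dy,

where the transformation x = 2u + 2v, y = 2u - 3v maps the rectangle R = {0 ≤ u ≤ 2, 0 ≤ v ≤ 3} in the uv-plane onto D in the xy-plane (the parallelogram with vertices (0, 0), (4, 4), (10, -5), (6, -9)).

Compute the Jacobian determinant of (x, y) with respect to (u, v):

    ∂(x,y)/∂(u,v) = | 2  2 | = (2)(-3) - (2)(2) = -10.
                   | 2  -3 |

Its absolute value is |J| = 10 (the area scaling factor).

Substituting x = 2u + 2v, y = 2u - 3v into the integrand,

    16 → 16,

so the integral becomes

    ∬_R (16) · |J| du dv = ∫_0^2 ∫_0^3 (160) dv du.

Inner (v): 480.
Outer (u): 960.

Therefore ∬_D (16) dx dy = 960.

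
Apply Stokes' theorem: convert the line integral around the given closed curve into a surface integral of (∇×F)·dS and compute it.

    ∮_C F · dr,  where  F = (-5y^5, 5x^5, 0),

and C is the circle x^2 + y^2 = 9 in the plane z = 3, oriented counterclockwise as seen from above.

Let S be the flat disk x^2 + y^2 ≤ 9 in the plane z = 3, with upward unit normal n̂ = ẑ. By Stokes' theorem,

    ∮_C F · dr = ∬_S (∇ × F) · n̂ dS = ∬_D (curl F)_z dA,

where D is the disk x^2 + y^2 ≤ 9.

Compute the curl of F = (-5y^5, 5x^5, 0):
    (∇ × F)_x = ∂F_z/∂y - ∂F_y/∂z = 0,
    (∇ × F)_y = ∂F_x/∂z - ∂F_z/∂x = 0,
    (∇ × F)_z = ∂F_y/∂x - ∂F_x/∂y = 25x^4 + 25y^4.

On z = 3, (curl F)_z = 25x^4 + 25y^4.

Convert to polar (x = r cos θ, y = r sin θ, dA = r dr dθ); the integrand becomes 25r^4(sin(θ)^4 + cos(θ)^4), so

    ∬_D (curl F)_z dA = ∫_0^{2π} ∫_0^{3} (25r^4(sin(θ)^4 + cos(θ)^4)) · r dr dθ.

Inner (r from 0 to 3): 6075sin(θ)^4/2 + 6075cos(θ)^4/2.
Outer (θ from 0 to 2π): 18225π/4.

Therefore ∮_C F · dr = 18225π/4.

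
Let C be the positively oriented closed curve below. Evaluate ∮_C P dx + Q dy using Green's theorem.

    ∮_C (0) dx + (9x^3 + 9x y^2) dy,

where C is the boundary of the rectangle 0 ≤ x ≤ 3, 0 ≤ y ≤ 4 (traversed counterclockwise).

Green's theorem converts the closed line integral into a double integral over the enclosed region D:

    ∮_C P dx + Q dy = ∬_D (∂Q/∂x - ∂P/∂y) dA.

Here P = 0, Q = 9x^3 + 9x y^2, so

    ∂Q/∂x = 27x^2 + 9y^2,    ∂P/∂y = 0,
    ∂Q/∂x - ∂P/∂y = 27x^2 + 9y^2.

D is the region 0 ≤ x ≤ 3, 0 ≤ y ≤ 4. Evaluating the double integral:

    ∬_D (27x^2 + 9y^2) dA = ∫_0^{3} ∫_0^{4} (27x^2 + 9y^2) dy dx.

Inner (y from 0 to 4): 108x^2 + 192.
Outer (x from 0 to 3): 1548.

Therefore ∮_C P dx + Q dy = 1548.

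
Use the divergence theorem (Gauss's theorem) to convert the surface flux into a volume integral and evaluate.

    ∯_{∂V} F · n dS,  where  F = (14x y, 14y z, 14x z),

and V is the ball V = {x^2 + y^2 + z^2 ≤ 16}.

By the divergence theorem,

    ∯_{∂V} F · n dS = ∭_V (∇ · F) dV.

Compute the divergence:
    ∇ · F = ∂F_x/∂x + ∂F_y/∂y + ∂F_z/∂z = 14y + 14z + 14x = 14x + 14y + 14z.

In spherical coordinates, x = ρ sin(φ) cos(θ), y = ρ sin(φ) sin(θ), z = ρ cos(φ), dV = ρ^2 sin(φ) dρ dφ dθ, with 0 ≤ ρ ≤ 4, 0 ≤ φ ≤ π, 0 ≤ θ ≤ 2π.

The integrand, after substitution and multiplying by the volume element, becomes (14ρ (sqrt(2)sin(φ)sin(θ + π/4) + cos(φ))) · ρ^2 sin(φ), so

    ∭_V (∇·F) dV = ∫_0^{2π} ∫_0^{π} ∫_0^{4} (14ρ (sqrt(2)sin(φ)sin(θ + π/4) + cos(φ))) · ρ^2 sin(φ) dρ dφ dθ.

Inner (ρ from 0 to 4): 896(sqrt(2)sin(φ)sin(θ + π/4) + cos(φ))sin(φ).
Middle (φ from 0 to π): 448sqrt(2)π sin(θ + π/4).
Outer (θ from 0 to 2π): 0.

Therefore ∯_{∂V} F · n dS = 0.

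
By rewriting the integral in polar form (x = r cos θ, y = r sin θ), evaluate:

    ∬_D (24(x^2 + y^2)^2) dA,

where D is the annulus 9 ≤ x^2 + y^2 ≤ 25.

The region D is 3 ≤ r ≤ 5, 0 ≤ θ ≤ 2π in polar coordinates, where x = r cos(θ), y = r sin(θ), and dA = r dr dθ.

Under the substitution, the integrand becomes 24r^4, so

    ∬_D (24(x^2 + y^2)^2) dA = ∫_{0}^{2π} ∫_{3}^{5} (24r^4) · r dr dθ.

Inner integral (in r): ∫_{3}^{5} (24r^4) · r dr = 59584.

Outer integral (in θ): ∫_{0}^{2π} (59584) dθ = 119168π.

Therefore ∬_D (24(x^2 + y^2)^2) dA = 119168π.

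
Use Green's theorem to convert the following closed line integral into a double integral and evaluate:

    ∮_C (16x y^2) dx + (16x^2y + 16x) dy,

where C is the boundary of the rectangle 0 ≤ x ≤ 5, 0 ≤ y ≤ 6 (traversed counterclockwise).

Green's theorem converts the closed line integral into a double integral over the enclosed region D:

    ∮_C P dx + Q dy = ∬_D (∂Q/∂x - ∂P/∂y) dA.

Here P = 16x y^2, Q = 16x^2y + 16x, so

    ∂Q/∂x = 32x y + 16,    ∂P/∂y = 32x y,
    ∂Q/∂x - ∂P/∂y = 16.

D is the region 0 ≤ x ≤ 5, 0 ≤ y ≤ 6. Evaluating the double integral:

    ∬_D (16) dA = ∫_0^{5} ∫_0^{6} (16) dy dx.

Inner (y from 0 to 6): 96.
Outer (x from 0 to 5): 480.

Therefore ∮_C P dx + Q dy = 480.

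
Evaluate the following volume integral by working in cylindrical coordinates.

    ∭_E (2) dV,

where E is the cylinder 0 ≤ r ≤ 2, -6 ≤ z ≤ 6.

In cylindrical coordinates, x = r cos(θ), y = r sin(θ), z = z, and dV = r dr dθ dz.

The integrand becomes 2, so

    ∭_E (2) dV = ∫_{0}^{2π} ∫_{0}^{2} ∫_{-6}^{6} (2) · r dz dr dθ.

Inner (z): 24r.
Middle (r from 0 to 2): 48.
Outer (θ): 96π.

Therefore the triple integral equals 96π.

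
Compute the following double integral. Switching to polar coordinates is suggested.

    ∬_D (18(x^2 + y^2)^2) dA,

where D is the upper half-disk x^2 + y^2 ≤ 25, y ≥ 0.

The region D is 0 ≤ r ≤ 5, 0 ≤ θ ≤ π in polar coordinates, where x = r cos(θ), y = r sin(θ), and dA = r dr dθ.

Under the substitution, the integrand becomes 18r^4, so

    ∬_D (18(x^2 + y^2)^2) dA = ∫_{0}^{π} ∫_{0}^{5} (18r^4) · r dr dθ.

Inner integral (in r): ∫_{0}^{5} (18r^4) · r dr = 46875.

Outer integral (in θ): ∫_{0}^{π} (46875) dθ = 46875π.

Therefore ∬_D (18(x^2 + y^2)^2) dA = 46875π.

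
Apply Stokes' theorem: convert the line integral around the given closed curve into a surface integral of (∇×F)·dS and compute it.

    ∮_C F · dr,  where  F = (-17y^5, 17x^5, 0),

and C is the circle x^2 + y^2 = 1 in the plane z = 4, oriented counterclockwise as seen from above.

Let S be the flat disk x^2 + y^2 ≤ 1 in the plane z = 4, with upward unit normal n̂ = ẑ. By Stokes' theorem,

    ∮_C F · dr = ∬_S (∇ × F) · n̂ dS = ∬_D (curl F)_z dA,

where D is the disk x^2 + y^2 ≤ 1.

Compute the curl of F = (-17y^5, 17x^5, 0):
    (∇ × F)_x = ∂F_z/∂y - ∂F_y/∂z = 0,
    (∇ × F)_y = ∂F_x/∂z - ∂F_z/∂x = 0,
    (∇ × F)_z = ∂F_y/∂x - ∂F_x/∂y = 85x^4 + 85y^4.

On z = 4, (curl F)_z = 85x^4 + 85y^4.

Convert to polar (x = r cos θ, y = r sin θ, dA = r dr dθ); the integrand becomes 85r^4(sin(θ)^4 + cos(θ)^4), so

    ∬_D (curl F)_z dA = ∫_0^{2π} ∫_0^{1} (85r^4(sin(θ)^4 + cos(θ)^4)) · r dr dθ.

Inner (r from 0 to 1): 85sin(θ)^4/6 + 85cos(θ)^4/6.
Outer (θ from 0 to 2π): 85π/4.

Therefore ∮_C F · dr = 85π/4.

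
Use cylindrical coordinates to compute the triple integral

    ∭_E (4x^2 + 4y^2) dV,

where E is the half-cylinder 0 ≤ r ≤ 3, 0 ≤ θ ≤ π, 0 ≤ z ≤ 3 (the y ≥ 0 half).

In cylindrical coordinates, x = r cos(θ), y = r sin(θ), z = z, and dV = r dr dθ dz.

The integrand becomes 4r^2, so

    ∭_E (4x^2 + 4y^2) dV = ∫_{0}^{π} ∫_{0}^{3} ∫_{0}^{3} (4r^2) · r dz dr dθ.

Inner (z): 12r^3.
Middle (r from 0 to 3): 243.
Outer (θ): 243π.

Therefore the triple integral equals 243π.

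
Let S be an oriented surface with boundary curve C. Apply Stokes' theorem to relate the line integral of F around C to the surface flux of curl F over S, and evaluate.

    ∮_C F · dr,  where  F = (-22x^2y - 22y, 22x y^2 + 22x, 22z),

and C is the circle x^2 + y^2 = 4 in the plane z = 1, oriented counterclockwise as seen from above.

Let S be the flat disk x^2 + y^2 ≤ 4 in the plane z = 1, with upward unit normal n̂ = ẑ. By Stokes' theorem,

    ∮_C F · dr = ∬_S (∇ × F) · n̂ dS = ∬_D (curl F)_z dA,

where D is the disk x^2 + y^2 ≤ 4.

Compute the curl of F = (-22x^2y - 22y, 22x y^2 + 22x, 22z):
    (∇ × F)_x = ∂F_z/∂y - ∂F_y/∂z = 0,
    (∇ × F)_y = ∂F_x/∂z - ∂F_z/∂x = 0,
    (∇ × F)_z = ∂F_y/∂x - ∂F_x/∂y = 22x^2 + 22y^2 + 44.

On z = 1, (curl F)_z = 22x^2 + 22y^2 + 44.

Convert to polar (x = r cos θ, y = r sin θ, dA = r dr dθ); the integrand becomes 22r^2 + 44, so

    ∬_D (curl F)_z dA = ∫_0^{2π} ∫_0^{2} (22r^2 + 44) · r dr dθ.

Inner (r from 0 to 2): 176.
Outer (θ from 0 to 2π): 352π.

Therefore ∮_C F · dr = 352π.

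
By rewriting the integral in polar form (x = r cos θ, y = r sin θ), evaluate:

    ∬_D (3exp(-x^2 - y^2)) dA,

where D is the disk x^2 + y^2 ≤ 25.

The region D is 0 ≤ r ≤ 5, 0 ≤ θ ≤ 2π in polar coordinates, where x = r cos(θ), y = r sin(θ), and dA = r dr dθ.

Under the substitution, the integrand becomes 3exp(-r^2), so

    ∬_D (3exp(-x^2 - y^2)) dA = ∫_{0}^{2π} ∫_{0}^{5} (3exp(-r^2)) · r dr dθ.

Inner integral (in r): ∫_{0}^{5} (3exp(-r^2)) · r dr = 3/2 - 3exp(-25)/2.

Outer integral (in θ): ∫_{0}^{2π} (3/2 - 3exp(-25)/2) dθ = -3π exp(-25) + 3π.

Therefore ∬_D (3exp(-x^2 - y^2)) dA = -3π exp(-25) + 3π.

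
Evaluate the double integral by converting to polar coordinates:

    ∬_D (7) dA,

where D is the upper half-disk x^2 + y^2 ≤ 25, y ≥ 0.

The region D is 0 ≤ r ≤ 5, 0 ≤ θ ≤ π in polar coordinates, where x = r cos(θ), y = r sin(θ), and dA = r dr dθ.

Under the substitution, the integrand becomes 7, so

    ∬_D (7) dA = ∫_{0}^{π} ∫_{0}^{5} (7) · r dr dθ.

Inner integral (in r): ∫_{0}^{5} (7) · r dr = 175/2.

Outer integral (in θ): ∫_{0}^{π} (175/2) dθ = 175π/2.

Therefore ∬_D (7) dA = 175π/2.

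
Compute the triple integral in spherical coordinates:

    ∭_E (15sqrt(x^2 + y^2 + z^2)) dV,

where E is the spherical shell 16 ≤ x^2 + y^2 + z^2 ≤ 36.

In spherical coordinates, x = ρ sin(φ) cos(θ), y = ρ sin(φ) sin(θ), z = ρ cos(φ), and dV = ρ^2 sin(φ) dρ dφ dθ.

The integrand becomes 15ρ, so

    ∭_E (15sqrt(x^2 + y^2 + z^2)) dV = ∫_{0}^{2π} ∫_{0}^{π} ∫_{4}^{6} (15ρ) · ρ^2 sin(φ) dρ dφ dθ.

Inner (ρ): 3900sin(φ).
Middle (φ): 7800.
Outer (θ): 15600π.

Therefore the triple integral equals 15600π.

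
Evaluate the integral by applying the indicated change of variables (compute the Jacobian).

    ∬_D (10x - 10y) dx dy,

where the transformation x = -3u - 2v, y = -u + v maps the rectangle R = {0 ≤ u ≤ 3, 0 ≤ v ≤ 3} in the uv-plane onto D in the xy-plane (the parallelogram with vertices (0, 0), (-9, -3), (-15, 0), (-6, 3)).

Compute the Jacobian determinant of (x, y) with respect to (u, v):

    ∂(x,y)/∂(u,v) = | -3  -2 | = (-3)(1) - (-2)(-1) = -5.
                   | -1  1 |

Its absolute value is |J| = 5 (the area scaling factor).

Substituting x = -3u - 2v, y = -u + v into the integrand,

    10x - 10y → -20u - 30v,

so the integral becomes

    ∬_R (-20u - 30v) · |J| du dv = ∫_0^3 ∫_0^3 (-100u - 150v) dv du.

Inner (v): -300u - 675.
Outer (u): -3375.

Therefore ∬_D (10x - 10y) dx dy = -3375.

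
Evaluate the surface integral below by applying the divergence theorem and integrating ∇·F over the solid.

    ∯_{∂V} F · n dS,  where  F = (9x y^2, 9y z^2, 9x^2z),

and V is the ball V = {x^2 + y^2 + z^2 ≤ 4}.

By the divergence theorem,

    ∯_{∂V} F · n dS = ∭_V (∇ · F) dV.

Compute the divergence:
    ∇ · F = ∂F_x/∂x + ∂F_y/∂y + ∂F_z/∂z = 9y^2 + 9z^2 + 9x^2 = 9x^2 + 9y^2 + 9z^2.

In spherical coordinates, x = ρ sin(φ) cos(θ), y = ρ sin(φ) sin(θ), z = ρ cos(φ), dV = ρ^2 sin(φ) dρ dφ dθ, with 0 ≤ ρ ≤ 2, 0 ≤ φ ≤ π, 0 ≤ θ ≤ 2π.

The integrand, after substitution and multiplying by the volume element, becomes (9ρ^2) · ρ^2 sin(φ), so

    ∭_V (∇·F) dV = ∫_0^{2π} ∫_0^{π} ∫_0^{2} (9ρ^2) · ρ^2 sin(φ) dρ dφ dθ.

Inner (ρ from 0 to 2): 288sin(φ)/5.
Middle (φ from 0 to π): 576/5.
Outer (θ from 0 to 2π): 1152π/5.

Therefore ∯_{∂V} F · n dS = 1152π/5.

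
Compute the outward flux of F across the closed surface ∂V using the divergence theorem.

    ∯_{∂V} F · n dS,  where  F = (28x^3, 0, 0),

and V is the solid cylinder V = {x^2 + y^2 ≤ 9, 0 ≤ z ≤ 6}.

By the divergence theorem,

    ∯_{∂V} F · n dS = ∭_V (∇ · F) dV.

Compute the divergence:
    ∇ · F = ∂F_x/∂x + ∂F_y/∂y + ∂F_z/∂z = 84x^2 + 0 + 0 = 84x^2.

In cylindrical coordinates, x = r cos(θ), y = r sin(θ), z = z, dV = r dr dθ dz, with 0 ≤ r ≤ 3, 0 ≤ θ ≤ 2π, 0 ≤ z ≤ 6.

The integrand, after substitution and multiplying by the volume element, becomes (84r^2cos(θ)^2) · r, so

    ∭_V (∇·F) dV = ∫_0^{2π} ∫_0^{3} ∫_0^{6} (84r^2cos(θ)^2) · r dz dr dθ.

Inner (z from 0 to 6): 504r^3cos(θ)^2.
Middle (r from 0 to 3): 10206cos(θ)^2.
Outer (θ from 0 to 2π): 10206π.

Therefore ∯_{∂V} F · n dS = 10206π.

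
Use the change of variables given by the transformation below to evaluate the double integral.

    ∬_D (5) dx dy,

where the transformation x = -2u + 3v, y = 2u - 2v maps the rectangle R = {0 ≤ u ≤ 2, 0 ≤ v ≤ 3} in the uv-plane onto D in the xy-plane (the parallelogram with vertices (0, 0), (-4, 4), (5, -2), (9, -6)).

Compute the Jacobian determinant of (x, y) with respect to (u, v):

    ∂(x,y)/∂(u,v) = | -2  3 | = (-2)(-2) - (3)(2) = -2.
                   | 2  -2 |

Its absolute value is |J| = 2 (the area scaling factor).

Substituting x = -2u + 3v, y = 2u - 2v into the integrand,

    5 → 5,

so the integral becomes

    ∬_R (5) · |J| du dv = ∫_0^2 ∫_0^3 (10) dv du.

Inner (v): 30.
Outer (u): 60.

Therefore ∬_D (5) dx dy = 60.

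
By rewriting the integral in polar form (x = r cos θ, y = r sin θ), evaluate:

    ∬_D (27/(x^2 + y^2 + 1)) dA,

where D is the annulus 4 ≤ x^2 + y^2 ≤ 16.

The region D is 2 ≤ r ≤ 4, 0 ≤ θ ≤ 2π in polar coordinates, where x = r cos(θ), y = r sin(θ), and dA = r dr dθ.

Under the substitution, the integrand becomes 27/(r^2 + 1), so

    ∬_D (27/(x^2 + y^2 + 1)) dA = ∫_{0}^{2π} ∫_{2}^{4} (27/(r^2 + 1)) · r dr dθ.

Inner integral (in r): ∫_{2}^{4} (27/(r^2 + 1)) · r dr = log(9904578032905937sqrt(85)/6103515625).

Outer integral (in θ): ∫_{0}^{2π} (log(9904578032905937sqrt(85)/6103515625)) dθ = log((9904578032905937sqrt(85)/6103515625)^(2π)).

Therefore ∬_D (27/(x^2 + y^2 + 1)) dA = log((9904578032905937sqrt(85)/6103515625)^(2π)).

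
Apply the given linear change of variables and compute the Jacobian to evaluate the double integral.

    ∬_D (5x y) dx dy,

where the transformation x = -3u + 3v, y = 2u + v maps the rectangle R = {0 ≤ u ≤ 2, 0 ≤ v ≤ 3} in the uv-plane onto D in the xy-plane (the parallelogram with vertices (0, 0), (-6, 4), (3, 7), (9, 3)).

Compute the Jacobian determinant of (x, y) with respect to (u, v):

    ∂(x,y)/∂(u,v) = | -3  3 | = (-3)(1) - (3)(2) = -9.
                   | 2  1 |

Its absolute value is |J| = 9 (the area scaling factor).

Substituting x = -3u + 3v, y = 2u + v into the integrand,

    5x y → -30u^2 + 15u v + 15v^2,

so the integral becomes

    ∬_R (-30u^2 + 15u v + 15v^2) · |J| du dv = ∫_0^2 ∫_0^3 (-270u^2 + 135u v + 135v^2) dv du.

Inner (v): -810u^2 + 1215u/2 + 1215.
Outer (u): 1485.

Therefore ∬_D (5x y) dx dy = 1485.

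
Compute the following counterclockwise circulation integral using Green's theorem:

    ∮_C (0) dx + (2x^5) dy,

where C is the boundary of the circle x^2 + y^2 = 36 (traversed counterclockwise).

Green's theorem converts the closed line integral into a double integral over the enclosed region D:

    ∮_C P dx + Q dy = ∬_D (∂Q/∂x - ∂P/∂y) dA.

Here P = 0, Q = 2x^5, so

    ∂Q/∂x = 10x^4,    ∂P/∂y = 0,
    ∂Q/∂x - ∂P/∂y = 10x^4.

D is the region x^2 + y^2 ≤ 36. Evaluating the double integral:

In polar coordinates (x = r cos θ, y = r sin θ, dA = r dr dθ) the integrand becomes 10r^4cos(θ)^4, so

    ∬_D (10x^4) dA = ∫_0^{2π} ∫_0^{6} (10r^4cos(θ)^4) · r dr dθ.

Inner (r from 0 to 6): 77760cos(θ)^4.
Outer (θ from 0 to 2π): 58320π.

Therefore ∮_C P dx + Q dy = 58320π.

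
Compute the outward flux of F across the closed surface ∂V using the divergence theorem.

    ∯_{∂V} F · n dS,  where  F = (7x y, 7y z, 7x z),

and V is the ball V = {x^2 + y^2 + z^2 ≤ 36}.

By the divergence theorem,

    ∯_{∂V} F · n dS = ∭_V (∇ · F) dV.

Compute the divergence:
    ∇ · F = ∂F_x/∂x + ∂F_y/∂y + ∂F_z/∂z = 7y + 7z + 7x = 7x + 7y + 7z.

In spherical coordinates, x = ρ sin(φ) cos(θ), y = ρ sin(φ) sin(θ), z = ρ cos(φ), dV = ρ^2 sin(φ) dρ dφ dθ, with 0 ≤ ρ ≤ 6, 0 ≤ φ ≤ π, 0 ≤ θ ≤ 2π.

The integrand, after substitution and multiplying by the volume element, becomes (7ρ (sqrt(2)sin(φ)sin(θ + π/4) + cos(φ))) · ρ^2 sin(φ), so

    ∭_V (∇·F) dV = ∫_0^{2π} ∫_0^{π} ∫_0^{6} (7ρ (sqrt(2)sin(φ)sin(θ + π/4) + cos(φ))) · ρ^2 sin(φ) dρ dφ dθ.

Inner (ρ from 0 to 6): 2268(sqrt(2)sin(φ)sin(θ + π/4) + cos(φ))sin(φ).
Middle (φ from 0 to π): 1134sqrt(2)π sin(θ + π/4).
Outer (θ from 0 to 2π): 0.

Therefore ∯_{∂V} F · n dS = 0.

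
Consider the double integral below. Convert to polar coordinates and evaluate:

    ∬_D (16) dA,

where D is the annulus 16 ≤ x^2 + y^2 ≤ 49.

The region D is 4 ≤ r ≤ 7, 0 ≤ θ ≤ 2π in polar coordinates, where x = r cos(θ), y = r sin(θ), and dA = r dr dθ.

Under the substitution, the integrand becomes 16, so

    ∬_D (16) dA = ∫_{0}^{2π} ∫_{4}^{7} (16) · r dr dθ.

Inner integral (in r): ∫_{4}^{7} (16) · r dr = 264.

Outer integral (in θ): ∫_{0}^{2π} (264) dθ = 528π.

Therefore ∬_D (16) dA = 528π.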